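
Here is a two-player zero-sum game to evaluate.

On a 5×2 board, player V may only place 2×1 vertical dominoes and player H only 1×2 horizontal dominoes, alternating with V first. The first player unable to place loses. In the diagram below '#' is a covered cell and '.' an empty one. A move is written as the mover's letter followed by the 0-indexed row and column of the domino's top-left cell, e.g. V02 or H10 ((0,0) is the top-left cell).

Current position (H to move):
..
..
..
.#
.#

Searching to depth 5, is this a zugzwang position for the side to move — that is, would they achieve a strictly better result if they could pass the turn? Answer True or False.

zugzwang(../../../.#/.#, H) = False

p1 H@[../../../.#/.#]: H00[##/../../.#/.#]-1 H10[../##/../.#/.#]+1* H20[../../##/.#/.#]-1
p2 V@[../##/../.#/.#]: V20[../##/#./##/.#]-1* V30[../##/../##/##]-1
p3 H@[../##/#./##/.#]: H00[##/##/#./##/.#]+1*
p4 V@[##/##/#./##/.#] terminal -1; root [../../../.#/.#] d5
pass branch (V moves first from the same position):
  | p1 V@[../../../.#/.#]: V00[#./#./../.#/.#]+1* V01[.#/.#/../.#/.#]+1 V10[../#./#./.#/.#]+1 V11[../.#/.#/.#/.#]+1 V20[../../#./##/.#]-1 V30[../../../##/##]-1
  | p2 H@[#./#./../.#/.#]: H20[#./#./##/.#/.#]-1*
  | p3 V@[#./#./##/.#/.#]: V01[##/##/##/.#/.#]+1* V30[#./#./##/##/##]+1
  | p4 H@[##/##/##/.#/.#] terminal -1; root [../../../.#/.#] d5
H moving scores +1; H passing scores -1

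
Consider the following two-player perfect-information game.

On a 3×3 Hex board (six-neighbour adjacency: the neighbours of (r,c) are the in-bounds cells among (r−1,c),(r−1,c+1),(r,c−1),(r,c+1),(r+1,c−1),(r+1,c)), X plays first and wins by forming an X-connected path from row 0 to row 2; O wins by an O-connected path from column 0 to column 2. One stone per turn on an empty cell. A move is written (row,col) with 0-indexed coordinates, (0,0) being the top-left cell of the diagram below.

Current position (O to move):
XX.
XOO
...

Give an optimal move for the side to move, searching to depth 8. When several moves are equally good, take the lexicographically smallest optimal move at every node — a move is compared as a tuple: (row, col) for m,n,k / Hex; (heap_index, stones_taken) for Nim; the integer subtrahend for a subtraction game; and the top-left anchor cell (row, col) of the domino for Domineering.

p1 O@[XX./XOO/...]: (0,2)[XXO/XOO/...]-1 (2,0)[XX./XOO/O..]+1* (2,1)[XX./XOO/.O.]-1 (2,2)[XX./XOO/..O]-1
p2 X@[XX./XOO/O..] terminal -1; root [XX./XOO/...] d8

O's best at [XX./XOO/...]: (2,0)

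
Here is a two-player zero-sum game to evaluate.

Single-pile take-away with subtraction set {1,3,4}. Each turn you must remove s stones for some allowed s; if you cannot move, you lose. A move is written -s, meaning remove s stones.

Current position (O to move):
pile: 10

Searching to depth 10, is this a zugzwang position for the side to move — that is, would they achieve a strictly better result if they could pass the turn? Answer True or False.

zugzwang(10, O) = False

ply 1, O at 10 | -1=+1→9*; -3=+1→7; -4=-1→6
ply 2, X at 9 | -1=-1→8*; -3=-1→6; -4=-1→5
ply 3, O at 8 | -1=+1→7*; -3=-1→5; -4=-1→4
ply 4, X at 7 | -1=-1→6*; -3=-1→4; -4=-1→3
ply 5, O at 6 | -1=-1→5; -3=-1→3; -4=+1→2*
ply 6, X at 2 | -1=-1→1*
ply 7, O at 1 | -1=+1→0*
ply 8: 0 is terminal -1 (X); from 10 depth 10
pass branch (X moves first from the same position):
  | ply 1, X at 10 | -1=+1→9*; -3=+1→7; -4=-1→6
  | ply 2, O at 9 | -1=-1→8*; -3=-1→6; -4=-1→5
  | ply 3, X at 8 | -1=+1→7*; -3=-1→5; -4=-1→4
  | ply 4, O at 7 | -1=-1→6*; -3=-1→4; -4=-1→3
  | ply 5, X at 6 | -1=-1→5; -3=-1→3; -4=+1→2*
  | ply 6, O at 2 | -1=-1→1*
  | ply 7, X at 1 | -1=+1→0*
  | ply 8: 0 is terminal -1 (O); from 10 depth 10
O moving scores +1; O passing scores -1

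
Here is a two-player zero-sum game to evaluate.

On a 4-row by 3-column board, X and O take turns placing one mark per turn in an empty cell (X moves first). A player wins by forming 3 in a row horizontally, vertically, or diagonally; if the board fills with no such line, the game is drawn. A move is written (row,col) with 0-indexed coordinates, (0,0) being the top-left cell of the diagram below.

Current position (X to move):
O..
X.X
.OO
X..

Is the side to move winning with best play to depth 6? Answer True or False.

p1 X@[O../X.X/.OO/X..]: (0,1)[OX./X.X/.OO/X..]-1 (0,2)[O.X/X.X/.OO/X..]-1 (1,1)[O../XXX/.OO/X..]+1* (2,0)[O../X.X/XOO/X..]+1 (3,1)[O../X.X/.OO/XX.]-1 (3,2)[O../X.X/.OO/X.X]-1
p2 O@[O../XXX/.OO/X..] terminal -1; root [O../X.X/.OO/X..] d6

X winning at [O../X.X/.OO/X..]: True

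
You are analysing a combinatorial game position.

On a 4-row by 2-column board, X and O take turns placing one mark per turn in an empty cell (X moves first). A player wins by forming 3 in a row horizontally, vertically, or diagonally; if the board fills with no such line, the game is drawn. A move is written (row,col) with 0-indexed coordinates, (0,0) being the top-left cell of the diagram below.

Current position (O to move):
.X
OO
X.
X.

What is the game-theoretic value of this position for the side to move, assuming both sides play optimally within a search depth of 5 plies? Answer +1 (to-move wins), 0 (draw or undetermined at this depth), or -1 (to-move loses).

value(.X/OO/X./X., O) = 0

ply 1, O at .X/OO/X./X. | (0,0)=+0→OX/OO/X./X.*; (2,1)=+0→.X/OO/XO/X.; (3,1)=+0→.X/OO/X./XO
ply 2, X at OX/OO/X./X. | (2,1)=+0→OX/OO/XX/X.*; (3,1)=+0→OX/OO/X./XX
ply 3, O at OX/OO/XX/X. | (3,1)=+0→OX/OO/XX/XO*
ply 4: OX/OO/XX/XO is terminal +0 (X); from .X/OO/X./X. depth 5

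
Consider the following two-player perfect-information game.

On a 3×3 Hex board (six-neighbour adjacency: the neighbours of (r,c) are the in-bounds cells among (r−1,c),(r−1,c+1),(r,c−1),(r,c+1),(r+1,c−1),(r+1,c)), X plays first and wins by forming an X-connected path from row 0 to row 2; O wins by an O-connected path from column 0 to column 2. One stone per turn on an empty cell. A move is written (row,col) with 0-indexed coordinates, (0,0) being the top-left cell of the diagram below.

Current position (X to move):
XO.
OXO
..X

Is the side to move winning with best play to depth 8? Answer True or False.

X winning at [XO./OXO/..X]: True

[XO./OXO/..X] X move#1: (0,2):+1/XOX/OXO/..X*, (2,0):-1/XO./OXO/X.X, (2,1):-1/XO./OXO/.XX
[XOX/OXO/..X] O move#2: (2,0):-1/XOX/OXO/O.X*, (2,1):-1/XOX/OXO/.OX
[XOX/OXO/O.X] X move#3: (2,1):+1/XOX/OXO/OXX*
[XOX/OXO/OXX] end (terminal -1, O#4); searched XO./OXO/..X to 8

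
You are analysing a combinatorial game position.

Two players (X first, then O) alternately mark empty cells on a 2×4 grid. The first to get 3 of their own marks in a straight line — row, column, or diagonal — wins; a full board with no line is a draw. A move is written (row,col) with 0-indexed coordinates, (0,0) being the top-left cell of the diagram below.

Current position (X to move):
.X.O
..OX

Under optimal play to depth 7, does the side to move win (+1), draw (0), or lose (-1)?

value(.X.O/..OX, X) = 0

ply 1, X at .X.O/..OX | (0,0)=+0→XX.O/..OX*; (0,2)=+0→.XXO/..OX; (1,0)=+0→.X.O/X.OX; (1,1)=+0→.X.O/.XOX
ply 2, O at XX.O/..OX | (0,2)=+0→XXOO/..OX*; (1,0)=-1→XX.O/O.OX; (1,1)=-1→XX.O/.OOX
ply 3, X at XXOO/..OX | (1,0)=+0→XXOO/X.OX*; (1,1)=+0→XXOO/.XOX
ply 4, O at XXOO/X.OX | (1,1)=+0→XXOO/XOOX*
ply 5: XXOO/XOOX is terminal +0 (X); from .X.O/..OX depth 7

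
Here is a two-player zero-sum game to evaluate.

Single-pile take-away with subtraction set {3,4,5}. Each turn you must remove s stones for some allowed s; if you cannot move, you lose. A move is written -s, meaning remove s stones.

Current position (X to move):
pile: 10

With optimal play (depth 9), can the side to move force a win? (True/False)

p1 X@[10]: -3[7]-1* -4[6]-1 -5[5]-1
p2 O@[7]: -3[4]-1 -4[3]-1 -5[2]+1*
p3 X@[2] terminal -1; root [10] d9

X winning at [10]: False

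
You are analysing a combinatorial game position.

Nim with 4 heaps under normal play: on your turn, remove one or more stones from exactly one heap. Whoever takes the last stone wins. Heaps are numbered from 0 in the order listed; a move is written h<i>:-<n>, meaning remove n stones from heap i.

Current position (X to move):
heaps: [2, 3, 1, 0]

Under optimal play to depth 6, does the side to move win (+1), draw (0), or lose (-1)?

[(2,3,1,0)] X move#1: h0:-1:-1/(1,3,1,0)*, h0:-2:-1/(0,3,1,0), h1:-1:-1/(2,2,1,0), h1:-2:-1/(2,1,1,0), h1:-3:-1/(2,0,1,0), h2:-1:-1/(2,3,0,0)
[(1,3,1,0)] O move#2: h0:-1:-1/(0,3,1,0), h1:-1:-1/(1,2,1,0), h1:-2:-1/(1,1,1,0), h1:-3:+1/(1,0,1,0)*, h2:-1:-1/(1,3,0,0)
[(1,0,1,0)] X move#3: h0:-1:-1/(0,0,1,0)*, h2:-1:-1/(1,0,0,0)
[(0,0,1,0)] O move#4: h2:-1:+1/(0,0,0,0)*
[(0,0,0,0)] end (terminal -1, X#5); searched (2,3,1,0) to 6

value((2,3,1,0), X) = -1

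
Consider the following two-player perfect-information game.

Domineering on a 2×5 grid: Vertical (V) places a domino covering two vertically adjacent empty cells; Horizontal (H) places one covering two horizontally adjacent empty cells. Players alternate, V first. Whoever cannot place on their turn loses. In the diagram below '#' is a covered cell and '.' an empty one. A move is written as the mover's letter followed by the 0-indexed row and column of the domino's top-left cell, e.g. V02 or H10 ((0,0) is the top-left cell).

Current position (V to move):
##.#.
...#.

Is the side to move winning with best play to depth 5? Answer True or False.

[##.#./...#.] V move#1: V02:+1/####./..##.*, V04:-1/##.##/...##
[####./..##.] H move#2: H10:-1/####./####.*
[####./####.] V move#3: V04:+1/#####/#####*
[#####/#####] end (terminal -1, H#4); searched ##.#./...#. to 5

V winning at [##.#./...#.]: True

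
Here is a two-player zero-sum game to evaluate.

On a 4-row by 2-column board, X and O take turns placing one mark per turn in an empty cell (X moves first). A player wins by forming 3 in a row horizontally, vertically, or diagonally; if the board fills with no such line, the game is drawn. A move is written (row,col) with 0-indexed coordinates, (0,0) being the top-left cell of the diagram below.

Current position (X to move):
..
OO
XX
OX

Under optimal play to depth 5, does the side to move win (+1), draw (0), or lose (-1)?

p1 X@[../OO/XX/OX]: (0,0)[X./OO/XX/OX]+0* (0,1)[.X/OO/XX/OX]+0
p2 O@[X./OO/XX/OX]: (0,1)[XO/OO/XX/OX]+0*
p3 X@[XO/OO/XX/OX] terminal +0; root [../OO/XX/OX] d5

value(../OO/XX/OX, X) = 0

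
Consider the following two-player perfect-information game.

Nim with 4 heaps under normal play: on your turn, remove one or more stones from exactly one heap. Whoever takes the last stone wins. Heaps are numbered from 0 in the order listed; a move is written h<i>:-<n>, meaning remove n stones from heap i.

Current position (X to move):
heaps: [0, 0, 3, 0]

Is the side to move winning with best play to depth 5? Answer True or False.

ply 1, X at (0,0,3,0) | h2:-1=-1→(0,0,2,0); h2:-2=-1→(0,0,1,0); h2:-3=+1→(0,0,0,0)*
ply 2: (0,0,0,0) is terminal -1 (O); from (0,0,3,0) depth 5

X winning at [(0,0,3,0)]: True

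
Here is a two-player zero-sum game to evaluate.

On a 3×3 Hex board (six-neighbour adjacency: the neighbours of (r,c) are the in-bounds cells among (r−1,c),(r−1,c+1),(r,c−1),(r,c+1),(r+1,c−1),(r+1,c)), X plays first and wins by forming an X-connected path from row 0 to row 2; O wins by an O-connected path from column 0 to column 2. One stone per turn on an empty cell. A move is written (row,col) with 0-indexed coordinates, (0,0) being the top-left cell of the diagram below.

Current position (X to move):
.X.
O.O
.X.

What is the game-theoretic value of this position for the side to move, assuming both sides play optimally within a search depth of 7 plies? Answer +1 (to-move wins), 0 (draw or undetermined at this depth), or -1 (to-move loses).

value(.X./O.O/.X., X) = +1

[.X./O.O/.X.] X move#1: (0,0):-1/XX./O.O/.X., (0,2):-1/.XX/O.O/.X., (1,1):+1/.X./OXO/.X.*, (2,0):-1/.X./O.O/XX., (2,2):-1/.X./O.O/.XX
[.X./OXO/.X.] end (terminal -1, O#2); searched .X./O.O/.X. to 7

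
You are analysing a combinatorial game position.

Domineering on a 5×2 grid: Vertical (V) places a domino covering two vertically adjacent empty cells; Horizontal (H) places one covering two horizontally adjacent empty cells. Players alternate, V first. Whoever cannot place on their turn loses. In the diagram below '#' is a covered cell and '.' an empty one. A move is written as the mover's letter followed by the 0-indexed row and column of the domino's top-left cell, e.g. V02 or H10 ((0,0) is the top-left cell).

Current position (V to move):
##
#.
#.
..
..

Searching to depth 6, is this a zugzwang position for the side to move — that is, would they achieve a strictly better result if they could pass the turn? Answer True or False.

zugzwang(##/#./#./../.., V) = False

ply 1, V at ##/#./#./../.. | V11=-1→##/##/##/../..; V21=-1→##/#./##/.#/..; V30=+1→##/#./#./#./#.*; V31=+1→##/#./#./.#/.#
ply 2: ##/#./#./#./#. is terminal -1 (H); from ##/#./#./../.. depth 6
pass branch (H moves first from the same position):
  | ply 1, H at ##/#./#./../.. | H30=+1→##/#./#./##/..*; H40=-1→##/#./#./../##
  | ply 2, V at ##/#./#./##/.. | V11=-1→##/##/##/##/..*
  | ply 3, H at ##/##/##/##/.. | H40=+1→##/##/##/##/##*
  | ply 4: ##/##/##/##/## is terminal -1 (V); from ##/#./#./../.. depth 6
V moving scores +1; V passing scores -1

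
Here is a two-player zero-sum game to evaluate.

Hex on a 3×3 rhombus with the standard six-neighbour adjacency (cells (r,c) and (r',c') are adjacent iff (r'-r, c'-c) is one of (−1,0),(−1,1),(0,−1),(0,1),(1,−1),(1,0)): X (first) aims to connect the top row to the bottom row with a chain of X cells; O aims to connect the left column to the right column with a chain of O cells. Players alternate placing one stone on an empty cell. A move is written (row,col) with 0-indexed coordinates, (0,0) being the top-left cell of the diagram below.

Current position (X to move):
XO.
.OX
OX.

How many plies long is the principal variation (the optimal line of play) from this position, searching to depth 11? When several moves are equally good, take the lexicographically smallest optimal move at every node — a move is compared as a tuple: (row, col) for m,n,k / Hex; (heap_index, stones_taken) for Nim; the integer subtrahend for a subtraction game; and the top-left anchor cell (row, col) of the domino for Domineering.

ply 1, X at XO./.OX/OX. | (0,2)=+1→XOX/.OX/OX.*; (1,0)=-1→XO./XOX/OX.; (2,2)=-1→XO./.OX/OXX
ply 2: XOX/.OX/OX. is terminal -1 (O); from XO./.OX/OX. depth 11

PV length from [XO./.OX/OX.]: 1 ply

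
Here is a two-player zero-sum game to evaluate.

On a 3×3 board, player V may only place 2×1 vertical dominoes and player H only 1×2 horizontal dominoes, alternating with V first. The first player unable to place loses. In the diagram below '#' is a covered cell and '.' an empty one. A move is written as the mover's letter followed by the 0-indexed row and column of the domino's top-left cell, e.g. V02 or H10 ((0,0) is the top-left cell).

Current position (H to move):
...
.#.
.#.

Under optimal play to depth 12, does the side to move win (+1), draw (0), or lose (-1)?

value(.../.#./.#., H) = -1

[.../.#./.#.] H move#1: H00:-1/##./.#./.#.*, H01:-1/.##/.#./.#.
[##./.#./.#.] V move#2: V02:+1/###/.##/.#.*, V10:+1/##./##./##., V12:+1/##./.##/.##
[###/.##/.#.] end (terminal -1, H#3); searched .../.#./.#. to 12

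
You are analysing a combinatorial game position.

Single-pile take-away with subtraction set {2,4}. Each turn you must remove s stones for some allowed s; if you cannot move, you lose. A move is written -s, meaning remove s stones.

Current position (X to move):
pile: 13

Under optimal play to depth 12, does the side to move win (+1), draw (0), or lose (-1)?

value(13, X) = -1

[13] X move#1: -2:-1/11*, -4:-1/9
[11] O move#2: -2:-1/9, -4:+1/7*
[7] X move#3: -2:-1/5*, -4:-1/3
[5] O move#4: -2:-1/3, -4:+1/1*
[1] end (terminal -1, X#5); searched 13 to 12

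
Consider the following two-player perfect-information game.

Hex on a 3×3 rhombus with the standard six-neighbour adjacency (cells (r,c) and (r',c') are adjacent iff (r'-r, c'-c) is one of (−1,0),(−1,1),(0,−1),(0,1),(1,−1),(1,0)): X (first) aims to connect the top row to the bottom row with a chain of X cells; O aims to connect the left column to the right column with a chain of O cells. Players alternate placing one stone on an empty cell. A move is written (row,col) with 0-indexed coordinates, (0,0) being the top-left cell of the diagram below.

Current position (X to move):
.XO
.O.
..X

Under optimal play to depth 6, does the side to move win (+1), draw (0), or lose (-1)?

value(.XO/.O./..X, X) = -1

[.XO/.O./..X] X move#1: (0,0):-1/XXO/.O./..X*, (1,0):-1/.XO/XO./..X, (1,2):-1/.XO/.OX/..X, (2,0):-1/.XO/.O./X.X, (2,1):-1/.XO/.O./.XX
[XXO/.O./..X] O move#2: (1,0):+1/XXO/OO./..X*, (1,2):+1/XXO/.OO/..X, (2,0):+1/XXO/.O./O.X, (2,1):+1/XXO/.O./.OX
[XXO/OO./..X] end (terminal -1, X#3); searched .XO/.O./..X to 6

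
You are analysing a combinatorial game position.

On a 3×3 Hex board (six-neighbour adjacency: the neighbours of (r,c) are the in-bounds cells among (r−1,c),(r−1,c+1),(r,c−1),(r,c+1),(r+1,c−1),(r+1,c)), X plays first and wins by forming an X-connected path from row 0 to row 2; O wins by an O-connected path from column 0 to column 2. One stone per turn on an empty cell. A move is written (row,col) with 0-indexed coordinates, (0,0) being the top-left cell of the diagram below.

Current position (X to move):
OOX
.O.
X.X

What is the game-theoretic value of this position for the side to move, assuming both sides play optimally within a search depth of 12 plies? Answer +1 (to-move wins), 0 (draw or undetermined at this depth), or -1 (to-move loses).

value(OOX/.O./X.X, X) = +1

p1 X@[OOX/.O./X.X]: (1,0)[OOX/XO./X.X]-1 (1,2)[OOX/.OX/X.X]+1* (2,1)[OOX/.O./XXX]-1
p2 O@[OOX/.OX/X.X] terminal -1; root [OOX/.O./X.X] d12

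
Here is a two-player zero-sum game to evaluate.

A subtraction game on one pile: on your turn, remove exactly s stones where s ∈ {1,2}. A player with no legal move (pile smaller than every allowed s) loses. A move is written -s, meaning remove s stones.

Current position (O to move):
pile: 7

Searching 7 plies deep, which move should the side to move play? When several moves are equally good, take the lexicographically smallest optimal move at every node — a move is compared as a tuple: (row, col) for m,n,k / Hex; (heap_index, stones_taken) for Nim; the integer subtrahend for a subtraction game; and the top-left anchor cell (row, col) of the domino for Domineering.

ply 1, O at 7 | -1=+1→6*; -2=-1→5
ply 2, X at 6 | -1=-1→5*; -2=-1→4
ply 3, O at 5 | -1=-1→4; -2=+1→3*
ply 4, X at 3 | -1=-1→2*; -2=-1→1
ply 5, O at 2 | -1=-1→1; -2=+1→0*
ply 6: 0 is terminal -1 (X); from 7 depth 7

O's best at [7]: -1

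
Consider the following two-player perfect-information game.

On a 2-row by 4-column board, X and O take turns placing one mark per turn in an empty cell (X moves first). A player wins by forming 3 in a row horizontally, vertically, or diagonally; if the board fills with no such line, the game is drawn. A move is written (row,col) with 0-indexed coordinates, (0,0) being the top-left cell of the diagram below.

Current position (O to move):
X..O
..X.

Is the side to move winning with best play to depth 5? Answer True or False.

p1 O@[X..O/..X.]: (0,1)[XO.O/..X.]+0* (0,2)[X.OO/..X.]+0 (1,0)[X..O/O.X.]+0 (1,1)[X..O/.OX.]+0 (1,3)[X..O/..XO]+0
p2 X@[XO.O/..X.]: (0,2)[XOXO/..X.]+0* (1,0)[XO.O/X.X.]-1 (1,1)[XO.O/.XX.]-1 (1,3)[XO.O/..XX]-1
p3 O@[XOXO/..X.]: (1,0)[XOXO/O.X.]+0* (1,1)[XOXO/.OX.]+0 (1,3)[XOXO/..XO]+0
p4 X@[XOXO/O.X.]: (1,1)[XOXO/OXX.]+0* (1,3)[XOXO/O.XX]+0
p5 O@[XOXO/OXX.]: (1,3)[XOXO/OXXO]+0*
p6 X@[XOXO/OXXO] terminal +0; root [X..O/..X.] d5

O winning at [X..O/..X.]: False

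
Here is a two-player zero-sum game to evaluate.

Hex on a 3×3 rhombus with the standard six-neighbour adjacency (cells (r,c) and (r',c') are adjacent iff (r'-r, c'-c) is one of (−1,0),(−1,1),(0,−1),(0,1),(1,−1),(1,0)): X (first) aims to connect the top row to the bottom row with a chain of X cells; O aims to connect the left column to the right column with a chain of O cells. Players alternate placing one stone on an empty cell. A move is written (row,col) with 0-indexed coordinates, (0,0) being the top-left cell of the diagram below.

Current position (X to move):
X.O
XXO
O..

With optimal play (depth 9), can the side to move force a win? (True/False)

X winning at [X.O/XXO/O..]: True

ply 1, X at X.O/XXO/O.. | (0,1)=-1→XXO/XXO/O..; (2,1)=+1→X.O/XXO/OX.*; (2,2)=-1→X.O/XXO/O.X
ply 2: X.O/XXO/OX. is terminal -1 (O); from X.O/XXO/O.. depth 9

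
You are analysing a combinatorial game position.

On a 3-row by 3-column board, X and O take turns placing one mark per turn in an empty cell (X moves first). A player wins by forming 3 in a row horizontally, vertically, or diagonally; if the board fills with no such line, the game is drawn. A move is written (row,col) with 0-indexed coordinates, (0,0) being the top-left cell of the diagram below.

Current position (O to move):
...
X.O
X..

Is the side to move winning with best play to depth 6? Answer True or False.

O winning at [.../X.O/X..]: False

ply 1, O at .../X.O/X.. | (0,0)=+0→O../X.O/X..*; (0,1)=-1→.O./X.O/X..; (0,2)=-1→..O/X.O/X..; (1,1)=-1→.../XOO/X..; (2,1)=-1→.../X.O/XO.; (2,2)=-1→.../X.O/X.O
ply 2, X at O../X.O/X.. | (0,1)=-1→OX./X.O/X..; (0,2)=+0→O.X/X.O/X..*; (1,1)=-1→O../XXO/X..; (2,1)=-1→O../X.O/XX.; (2,2)=+0→O../X.O/X.X
ply 3, O at O.X/X.O/X.. | (0,1)=-1→OOX/X.O/X..; (1,1)=+0→O.X/XOO/X..*; (2,1)=-1→O.X/X.O/XO.; (2,2)=-1→O.X/X.O/X.O
ply 4, X at O.X/XOO/X.. | (0,1)=-1→OXX/XOO/X..; (2,1)=-1→O.X/XOO/XX.; (2,2)=+0→O.X/XOO/X.X*
ply 5, O at O.X/XOO/X.X | (0,1)=-1→OOX/XOO/X.X; (2,1)=+0→O.X/XOO/XOX*
ply 6, X at O.X/XOO/XOX | (0,1)=+0→OXX/XOO/XOX*
ply 7: OXX/XOO/XOX is terminal +0 (O); from .../X.O/X.. depth 6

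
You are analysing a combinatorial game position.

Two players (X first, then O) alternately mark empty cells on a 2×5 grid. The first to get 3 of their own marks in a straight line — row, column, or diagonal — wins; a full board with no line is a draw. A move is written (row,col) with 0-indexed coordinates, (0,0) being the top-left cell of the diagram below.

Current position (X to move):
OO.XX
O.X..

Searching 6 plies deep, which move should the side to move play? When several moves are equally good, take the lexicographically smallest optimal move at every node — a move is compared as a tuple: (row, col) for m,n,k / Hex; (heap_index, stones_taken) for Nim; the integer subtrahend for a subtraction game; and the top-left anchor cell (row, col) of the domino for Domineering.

p1 X@[OO.XX/O.X..]: (0,2)[OOXXX/O.X..]+1* (1,1)[OO.XX/OXX..]-1 (1,3)[OO.XX/O.XX.]-1 (1,4)[OO.XX/O.X.X]-1
p2 O@[OOXXX/O.X..] terminal -1; root [OO.XX/O.X..] d6

X's best at [OO.XX/O.X..]: (0,2)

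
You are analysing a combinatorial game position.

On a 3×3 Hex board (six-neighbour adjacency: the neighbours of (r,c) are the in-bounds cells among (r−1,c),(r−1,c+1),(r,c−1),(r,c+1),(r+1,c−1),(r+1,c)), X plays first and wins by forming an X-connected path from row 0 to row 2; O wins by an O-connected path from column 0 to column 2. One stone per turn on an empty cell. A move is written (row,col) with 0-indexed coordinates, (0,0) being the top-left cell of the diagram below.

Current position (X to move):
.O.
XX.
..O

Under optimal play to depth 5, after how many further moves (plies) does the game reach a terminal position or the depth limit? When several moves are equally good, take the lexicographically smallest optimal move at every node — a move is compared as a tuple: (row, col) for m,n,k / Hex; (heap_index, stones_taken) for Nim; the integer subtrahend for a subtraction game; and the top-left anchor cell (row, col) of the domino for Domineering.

PV length from [.O./XX./..O]: 5 plies

ply 1, X at .O./XX./..O | (0,0)=+1→XO./XX./..O*; (0,2)=+1→.OX/XX./..O; (1,2)=+1→.O./XXX/..O; (2,0)=+1→.O./XX./X.O; (2,1)=+1→.O./XX./.XO
ply 2, O at XO./XX./..O | (0,2)=-1→XOO/XX./..O*; (1,2)=-1→XO./XXO/..O; (2,0)=-1→XO./XX./O.O; (2,1)=-1→XO./XX./.OO
ply 3, X at XOO/XX./..O | (1,2)=+1→XOO/XXX/..O*; (2,0)=+1→XOO/XX./X.O; (2,1)=+1→XOO/XX./.XO
ply 4, O at XOO/XXX/..O | (2,0)=-1→XOO/XXX/O.O*; (2,1)=-1→XOO/XXX/.OO
ply 5, X at XOO/XXX/O.O | (2,1)=+1→XOO/XXX/OXO*
ply 6: XOO/XXX/OXO is terminal -1 (O); from .O./XX./..O depth 5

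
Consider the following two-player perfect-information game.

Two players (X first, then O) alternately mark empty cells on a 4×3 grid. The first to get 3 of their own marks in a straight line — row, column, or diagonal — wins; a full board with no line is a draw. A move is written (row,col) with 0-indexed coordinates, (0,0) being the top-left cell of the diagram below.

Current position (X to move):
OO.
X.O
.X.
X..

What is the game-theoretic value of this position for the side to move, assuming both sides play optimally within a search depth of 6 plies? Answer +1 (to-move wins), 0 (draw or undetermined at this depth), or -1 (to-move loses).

value(OO./X.O/.X./X.., X) = +1

p1 X@[OO./X.O/.X./X..]: (0,2)[OOX/X.O/.X./X..]+1* (1,1)[OO./XXO/.X./X..]-1 (2,0)[OO./X.O/XX./X..]+1 (2,2)[OO./X.O/.XX/X..]-1 (3,1)[OO./X.O/.X./XX.]-1 (3,2)[OO./X.O/.X./X.X]+1
p2 O@[OOX/X.O/.X./X..]: (1,1)[OOX/XOO/.X./X..]-1* (2,0)[OOX/X.O/OX./X..]-1 (2,2)[OOX/X.O/.XO/X..]-1 (3,1)[OOX/X.O/.X./XO.]-1 (3,2)[OOX/X.O/.X./X.O]-1
p3 X@[OOX/XOO/.X./X..]: (2,0)[OOX/XOO/XX./X..]+1* (2,2)[OOX/XOO/.XX/X..]+1 (3,1)[OOX/XOO/.X./XX.]-1 (3,2)[OOX/XOO/.X./X.X]+1
p4 O@[OOX/XOO/XX./X..] terminal -1; root [OO./X.O/.X./X..] d6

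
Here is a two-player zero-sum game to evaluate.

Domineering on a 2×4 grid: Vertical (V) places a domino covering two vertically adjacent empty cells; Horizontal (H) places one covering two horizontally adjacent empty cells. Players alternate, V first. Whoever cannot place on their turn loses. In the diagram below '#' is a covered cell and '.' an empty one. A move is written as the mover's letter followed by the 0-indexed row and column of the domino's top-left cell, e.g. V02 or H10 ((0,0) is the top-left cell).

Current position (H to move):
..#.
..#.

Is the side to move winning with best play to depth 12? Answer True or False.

p1 H@[..#./..#.]: H00[###./..#.]+1* H10[..#./###.]+1
p2 V@[###./..#.]: V03[####/..##]-1*
p3 H@[####/..##]: H10[####/####]+1*
p4 V@[####/####] terminal -1; root [..#./..#.] d12

H winning at [..#./..#.]: True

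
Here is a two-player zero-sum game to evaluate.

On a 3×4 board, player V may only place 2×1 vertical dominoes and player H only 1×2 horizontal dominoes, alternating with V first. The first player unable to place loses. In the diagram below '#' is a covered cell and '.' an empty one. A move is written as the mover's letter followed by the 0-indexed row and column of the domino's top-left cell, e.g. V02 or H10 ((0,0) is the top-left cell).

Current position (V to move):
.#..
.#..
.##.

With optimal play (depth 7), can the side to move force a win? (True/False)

[.#../.#../.##.] V move#1: V00:-1/##../##../.##., V02:+1/.##./.##./.##.*, V03:+1/.#.#/.#.#/.##., V10:-1/.#../##../###., V13:+1/.#../.#.#/.###
[.##./.##./.##.] end (terminal -1, H#2); searched .#../.#../.##. to 7

V winning at [.#../.#../.##.]: True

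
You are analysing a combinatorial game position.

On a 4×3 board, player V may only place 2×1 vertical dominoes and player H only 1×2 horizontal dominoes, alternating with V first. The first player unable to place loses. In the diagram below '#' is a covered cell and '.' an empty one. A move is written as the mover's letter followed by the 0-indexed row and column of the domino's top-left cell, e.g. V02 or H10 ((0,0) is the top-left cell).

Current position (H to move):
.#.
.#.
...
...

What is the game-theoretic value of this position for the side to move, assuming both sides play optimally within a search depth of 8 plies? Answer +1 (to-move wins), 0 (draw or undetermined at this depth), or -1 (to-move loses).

[.#./.#./.../...] H move#1: H20:-1/.#./.#./##./...*, H21:-1/.#./.#./.##/..., H30:-1/.#./.#./.../##., H31:-1/.#./.#./.../.##
[.#./.#./##./...] V move#2: V00:+1/##./##./##./...*, V02:+1/.##/.##/##./..., V12:+1/.#./.##/###/..., V22:+1/.#./.#./###/..#
[##./##./##./...] H move#3: H30:-1/##./##./##./##.*, H31:-1/##./##./##./.##
[##./##./##./##.] V move#4: V02:+1/###/###/##./##.*, V12:+1/##./###/###/##., V22:+1/##./##./###/###
[###/###/##./##.] end (terminal -1, H#5); searched .#./.#./.../... to 8

value(.#./.#./.../..., H) = -1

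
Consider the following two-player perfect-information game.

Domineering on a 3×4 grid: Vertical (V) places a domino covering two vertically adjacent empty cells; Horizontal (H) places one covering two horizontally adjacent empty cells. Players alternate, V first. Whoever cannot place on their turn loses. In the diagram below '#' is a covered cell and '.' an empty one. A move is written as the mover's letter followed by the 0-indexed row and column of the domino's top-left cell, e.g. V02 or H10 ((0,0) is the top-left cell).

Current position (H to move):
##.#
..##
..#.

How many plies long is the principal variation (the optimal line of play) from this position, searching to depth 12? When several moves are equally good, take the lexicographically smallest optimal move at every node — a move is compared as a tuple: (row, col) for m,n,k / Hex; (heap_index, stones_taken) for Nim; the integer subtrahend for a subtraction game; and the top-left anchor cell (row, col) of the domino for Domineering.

p1 H@[##.#/..##/..#.]: H10[##.#/####/..#.]+1* H20[##.#/..##/###.]+1
p2 V@[##.#/####/..#.] terminal -1; root [##.#/..##/..#.] d12

PV length from [##.#/..##/..#.]: 1 ply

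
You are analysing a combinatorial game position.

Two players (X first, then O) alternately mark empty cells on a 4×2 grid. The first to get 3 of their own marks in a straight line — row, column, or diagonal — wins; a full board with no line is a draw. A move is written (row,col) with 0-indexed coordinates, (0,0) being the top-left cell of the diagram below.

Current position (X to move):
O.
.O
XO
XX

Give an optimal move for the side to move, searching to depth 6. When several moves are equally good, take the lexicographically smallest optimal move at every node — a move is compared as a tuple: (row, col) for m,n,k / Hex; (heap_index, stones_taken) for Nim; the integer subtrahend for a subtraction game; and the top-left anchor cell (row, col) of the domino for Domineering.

X's best at [O./.O/XO/XX]: (1,0)

p1 X@[O./.O/XO/XX]: (0,1)[OX/.O/XO/XX]+0 (1,0)[O./XO/XO/XX]+1*
p2 O@[O./XO/XO/XX] terminal -1; root [O./.O/XO/XX] d6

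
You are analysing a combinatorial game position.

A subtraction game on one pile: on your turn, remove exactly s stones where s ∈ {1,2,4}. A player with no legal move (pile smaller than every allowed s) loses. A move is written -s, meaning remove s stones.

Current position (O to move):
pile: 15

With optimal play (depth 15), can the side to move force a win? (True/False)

O winning at [15]: False

ply 1, O at 15 | -1=-1→14*; -2=-1→13; -4=-1→11
ply 2, X at 14 | -1=-1→13; -2=+1→12*; -4=-1→10
ply 3, O at 12 | -1=-1→11*; -2=-1→10; -4=-1→8
ply 4, X at 11 | -1=-1→10; -2=+1→9*; -4=-1→7
ply 5, O at 9 | -1=-1→8*; -2=-1→7; -4=-1→5
ply 6, X at 8 | -1=-1→7; -2=+1→6*; -4=-1→4
ply 7, O at 6 | -1=-1→5*; -2=-1→4; -4=-1→2
ply 8, X at 5 | -1=-1→4; -2=+1→3*; -4=-1→1
ply 9, O at 3 | -1=-1→2*; -2=-1→1
ply 10, X at 2 | -1=-1→1; -2=+1→0*
ply 11: 0 is terminal -1 (O); from 15 depth 15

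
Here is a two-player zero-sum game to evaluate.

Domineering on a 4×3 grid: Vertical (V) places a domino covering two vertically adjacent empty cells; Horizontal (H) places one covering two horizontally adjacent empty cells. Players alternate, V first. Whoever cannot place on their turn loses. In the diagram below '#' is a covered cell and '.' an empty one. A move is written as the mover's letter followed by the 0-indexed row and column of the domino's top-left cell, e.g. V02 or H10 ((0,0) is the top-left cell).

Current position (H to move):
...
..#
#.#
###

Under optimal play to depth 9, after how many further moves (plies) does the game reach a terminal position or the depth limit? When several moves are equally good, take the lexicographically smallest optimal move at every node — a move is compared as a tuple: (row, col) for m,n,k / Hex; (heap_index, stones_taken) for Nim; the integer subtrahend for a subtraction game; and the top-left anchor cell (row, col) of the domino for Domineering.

PV length from [.../..#/#.#/###]: 1 ply

[.../..#/#.#/###] H move#1: H00:-1/##./..#/#.#/###, H01:-1/.##/..#/#.#/###, H10:+1/.../###/#.#/###*
[.../###/#.#/###] end (terminal -1, V#2); searched .../..#/#.#/### to 9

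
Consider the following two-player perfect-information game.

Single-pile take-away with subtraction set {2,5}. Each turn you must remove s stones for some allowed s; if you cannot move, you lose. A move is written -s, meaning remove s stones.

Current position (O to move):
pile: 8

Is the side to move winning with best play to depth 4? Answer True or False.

O winning at [8]: False

[8] O move#1: -2:-1/6*, -5:-1/3
[6] X move#2: -2:+1/4*, -5:+1/1
[4] O move#3: -2:-1/2*
[2] X move#4: -2:+1/0*
[0] end (terminal -1, O#5); searched 8 to 4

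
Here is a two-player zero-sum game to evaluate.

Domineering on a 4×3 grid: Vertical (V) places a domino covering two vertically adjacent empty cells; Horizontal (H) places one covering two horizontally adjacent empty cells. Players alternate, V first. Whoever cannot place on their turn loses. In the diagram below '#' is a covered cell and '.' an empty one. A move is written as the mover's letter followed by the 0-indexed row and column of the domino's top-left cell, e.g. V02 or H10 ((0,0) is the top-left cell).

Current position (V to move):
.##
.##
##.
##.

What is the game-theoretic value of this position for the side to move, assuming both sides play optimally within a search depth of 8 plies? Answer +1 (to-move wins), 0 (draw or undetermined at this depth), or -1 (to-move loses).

value(.##/.##/##./##., V) = +1

[.##/.##/##./##.] V move#1: V00:+1/###/###/##./##.*, V22:+1/.##/.##/###/###
[###/###/##./##.] end (terminal -1, H#2); searched .##/.##/##./##. to 8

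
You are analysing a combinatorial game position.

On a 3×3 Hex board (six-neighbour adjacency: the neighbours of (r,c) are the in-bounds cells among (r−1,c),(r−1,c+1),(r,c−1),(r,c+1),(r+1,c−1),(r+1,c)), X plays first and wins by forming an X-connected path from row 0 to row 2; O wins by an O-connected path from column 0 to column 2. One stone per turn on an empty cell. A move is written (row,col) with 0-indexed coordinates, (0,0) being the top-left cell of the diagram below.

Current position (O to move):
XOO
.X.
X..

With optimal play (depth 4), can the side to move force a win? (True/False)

p1 O@[XOO/.X./X..]: (1,0)[XOO/OX./X..]+1* (1,2)[XOO/.XO/X..]-1 (2,1)[XOO/.X./XO.]-1 (2,2)[XOO/.X./X.O]-1
p2 X@[XOO/OX./X..] terminal -1; root [XOO/.X./X..] d4

O winning at [XOO/.X./X..]: True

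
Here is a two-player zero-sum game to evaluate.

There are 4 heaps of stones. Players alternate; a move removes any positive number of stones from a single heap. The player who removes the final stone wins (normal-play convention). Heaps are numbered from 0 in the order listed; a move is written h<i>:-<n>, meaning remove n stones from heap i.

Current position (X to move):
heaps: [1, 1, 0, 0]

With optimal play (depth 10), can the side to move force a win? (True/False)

X winning at [(1,1,0,0)]: False

p1 X@[(1,1,0,0)]: h0:-1[(0,1,0,0)]-1* h1:-1[(1,0,0,0)]-1
p2 O@[(0,1,0,0)]: h1:-1[(0,0,0,0)]+1*
p3 X@[(0,0,0,0)] terminal -1; root [(1,1,0,0)] d10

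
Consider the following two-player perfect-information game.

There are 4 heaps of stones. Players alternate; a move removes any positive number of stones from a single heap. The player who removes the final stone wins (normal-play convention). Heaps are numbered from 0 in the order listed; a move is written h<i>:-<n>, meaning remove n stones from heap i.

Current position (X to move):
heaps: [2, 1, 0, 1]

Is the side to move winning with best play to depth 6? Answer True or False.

p1 X@[(2,1,0,1)]: h0:-1[(1,1,0,1)]-1 h0:-2[(0,1,0,1)]+1* h1:-1[(2,0,0,1)]-1 h3:-1[(2,1,0,0)]-1
p2 O@[(0,1,0,1)]: h1:-1[(0,0,0,1)]-1* h3:-1[(0,1,0,0)]-1
p3 X@[(0,0,0,1)]: h3:-1[(0,0,0,0)]+1*
p4 O@[(0,0,0,0)] terminal -1; root [(2,1,0,1)] d6

X winning at [(2,1,0,1)]: True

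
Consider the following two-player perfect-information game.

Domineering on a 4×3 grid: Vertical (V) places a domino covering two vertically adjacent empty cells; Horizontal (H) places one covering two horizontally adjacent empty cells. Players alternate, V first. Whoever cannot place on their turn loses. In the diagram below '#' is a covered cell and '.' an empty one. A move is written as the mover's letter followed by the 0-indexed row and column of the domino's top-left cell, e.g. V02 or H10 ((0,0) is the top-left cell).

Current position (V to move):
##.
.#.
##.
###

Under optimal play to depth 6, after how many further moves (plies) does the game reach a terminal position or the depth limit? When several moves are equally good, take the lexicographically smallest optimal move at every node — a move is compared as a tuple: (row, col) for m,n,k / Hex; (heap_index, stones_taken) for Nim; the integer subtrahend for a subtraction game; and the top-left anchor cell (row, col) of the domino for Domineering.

PV length from [##./.#./##./###]: 1 ply

ply 1, V at ##./.#./##./### | V02=+1→###/.##/##./###*; V12=+1→##./.##/###/###
ply 2: ###/.##/##./### is terminal -1 (H); from ##./.#./##./### depth 6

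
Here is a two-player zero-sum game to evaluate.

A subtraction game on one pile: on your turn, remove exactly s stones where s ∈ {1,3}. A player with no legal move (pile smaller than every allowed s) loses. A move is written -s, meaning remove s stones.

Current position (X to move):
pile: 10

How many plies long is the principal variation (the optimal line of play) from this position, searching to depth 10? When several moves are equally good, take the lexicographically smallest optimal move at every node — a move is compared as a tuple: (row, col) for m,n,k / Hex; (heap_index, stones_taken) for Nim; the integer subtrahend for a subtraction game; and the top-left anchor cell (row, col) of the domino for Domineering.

p1 X@[10]: -1[9]-1* -3[7]-1
p2 O@[9]: -1[8]+1* -3[6]+1
p3 X@[8]: -1[7]-1* -3[5]-1
p4 O@[7]: -1[6]+1* -3[4]+1
p5 X@[6]: -1[5]-1* -3[3]-1
p6 O@[5]: -1[4]+1* -3[2]+1
p7 X@[4]: -1[3]-1* -3[1]-1
p8 O@[3]: -1[2]+1* -3[0]+1
p9 X@[2]: -1[1]-1*
p10 O@[1]: -1[0]+1*
p11 X@[0] terminal -1; root [10] d10

PV length from [10]: 10 plies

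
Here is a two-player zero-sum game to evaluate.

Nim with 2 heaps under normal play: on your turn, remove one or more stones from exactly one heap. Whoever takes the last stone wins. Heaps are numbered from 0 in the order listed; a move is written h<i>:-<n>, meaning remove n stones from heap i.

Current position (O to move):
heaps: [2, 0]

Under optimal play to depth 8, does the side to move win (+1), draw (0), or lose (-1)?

ply 1, O at (2,0) | h0:-1=-1→(1,0); h0:-2=+1→(0,0)*
ply 2: (0,0) is terminal -1 (X); from (2,0) depth 8

value((2,0), O) = +1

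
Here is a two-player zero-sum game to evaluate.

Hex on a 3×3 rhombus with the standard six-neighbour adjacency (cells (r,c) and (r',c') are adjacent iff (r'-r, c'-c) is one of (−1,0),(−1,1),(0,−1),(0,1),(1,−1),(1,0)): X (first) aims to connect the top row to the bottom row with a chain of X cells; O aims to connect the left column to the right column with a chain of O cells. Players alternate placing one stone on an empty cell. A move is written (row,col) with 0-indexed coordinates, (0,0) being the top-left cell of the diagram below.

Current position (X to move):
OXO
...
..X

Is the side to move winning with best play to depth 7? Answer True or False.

p1 X@[OXO/.../..X]: (1,0)[OXO/X../..X]+1* (1,1)[OXO/.X./..X]+1 (1,2)[OXO/..X/..X]-1 (2,0)[OXO/.../X.X]+1 (2,1)[OXO/.../.XX]-1
p2 O@[OXO/X../..X]: (1,1)[OXO/XO./..X]-1* (1,2)[OXO/X.O/..X]-1 (2,0)[OXO/X../O.X]-1 (2,1)[OXO/X../.OX]-1
p3 X@[OXO/XO./..X]: (1,2)[OXO/XOX/..X]-1 (2,0)[OXO/XO./X.X]+1* (2,1)[OXO/XO./.XX]-1
p4 O@[OXO/XO./X.X] terminal -1; root [OXO/.../..X] d7

X winning at [OXO/.../..X]: True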